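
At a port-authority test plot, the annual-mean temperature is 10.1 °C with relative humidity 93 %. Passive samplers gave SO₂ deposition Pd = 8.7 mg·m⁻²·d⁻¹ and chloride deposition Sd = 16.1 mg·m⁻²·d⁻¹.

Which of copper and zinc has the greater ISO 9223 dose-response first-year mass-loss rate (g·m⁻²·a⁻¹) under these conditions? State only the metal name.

copper

copper: f(T) = -0.080·(T−10) [T>10 °C] = -0.0080
  SO₂ term: 0.0053·8.7^0.26·exp(0.059·93-0.0080) = 2.229
  Sd branch = 0.01025·Sd^0.27·e^(0.036·RH+0.049·T) = 1.013 μm/a
  r_corr = 2.229 + 1.013 = 3.241 μm/a
  mass loss = 3.241 μm/a × 8.96 g/cm³ = 29.04 g·m⁻²·a⁻¹
zinc: f(T) = -0.071·(T−10) [T>10 °C] = -0.0071
  Pd branch = 0.0129·Pd^0.44·e^(0.046·RH+f) = 2.392 μm/a
  Cl⁻ term: 0.0175·16.1^0.57·exp(0.008·93+0.085·10.1) = 0.4235
  sum: 2.392 + 0.4235 → r_corr = 2.816 μm/a
  mass loss = 2.816 μm/a × 7.14 g/cm³ = 20.1 g·m⁻²·a⁻¹
Ordering by g·m⁻²·a⁻¹: copper (29) > zinc (20.1)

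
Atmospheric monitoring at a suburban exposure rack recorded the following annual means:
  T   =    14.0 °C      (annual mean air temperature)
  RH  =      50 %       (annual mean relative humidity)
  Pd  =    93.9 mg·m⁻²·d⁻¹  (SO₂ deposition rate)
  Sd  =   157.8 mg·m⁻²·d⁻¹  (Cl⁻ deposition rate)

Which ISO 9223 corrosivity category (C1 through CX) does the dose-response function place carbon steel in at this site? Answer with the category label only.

C4

carbon steel: T>10 °C ⇒ hinge -0.054·(14.0−10) = -0.2160
  Pd branch = 1.77·Pd^0.52·e^(0.02·RH+f) = 41.14 μm/a
  Sd branch = 0.102·Sd^0.62·e^(0.033·RH+0.04·T) = 21.44 μm/a
  r_corr = 41.14 + 21.44 = 62.58 μm/a
Category bounds: 50…80 μm/a bracket r_corr ⇒ C4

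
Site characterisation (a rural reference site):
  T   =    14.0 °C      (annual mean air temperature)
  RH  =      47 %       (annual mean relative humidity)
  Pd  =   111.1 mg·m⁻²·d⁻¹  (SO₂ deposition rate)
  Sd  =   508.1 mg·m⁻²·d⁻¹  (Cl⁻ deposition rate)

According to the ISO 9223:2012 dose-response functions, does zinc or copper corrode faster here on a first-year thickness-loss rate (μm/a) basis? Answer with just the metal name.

zinc: temperature factor f = -0.071·(4.0) = -0.2840
  Pd branch = 0.0129·Pd^0.44·e^(0.046·RH+f) = 0.6704 μm/a
  Cl⁻ term: 0.0175·508.1^0.57·exp(0.008·47+0.085·14.0) = 2.921
  r_corr = 0.6704 + 2.921 = 3.591 μm/a
copper: T>10 °C ⇒ hinge -0.080·(14.0−10) = -0.3200
  Pd branch = 0.0053·Pd^0.26·e^(0.059·RH+f) = 0.2096 μm/a
  Sd branch = 0.01025·Sd^0.27·e^(0.036·RH+0.049·T) = 0.5944 μm/a
  r_corr = 0.2096 + 0.5944 = 0.8041 μm/a
Ordering by μm/a: zinc (3.59) > copper (0.804)

zinc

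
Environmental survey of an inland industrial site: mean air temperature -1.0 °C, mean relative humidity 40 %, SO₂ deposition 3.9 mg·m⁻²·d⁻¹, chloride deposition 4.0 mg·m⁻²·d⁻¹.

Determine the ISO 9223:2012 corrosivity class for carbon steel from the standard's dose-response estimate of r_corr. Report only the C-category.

C2

carbon steel: f(T) = +0.150·(T−10) [T≤10 °C] = -1.6500
  Pd branch = 1.77·Pd^0.52·e^(0.02·RH+f) = 1.535 μm/a
  Sd branch = 0.102·Sd^0.62·e^(0.033·RH+0.04·T) = 0.8665 μm/a
  sum: 1.535 + 0.8665 → r_corr = 2.402 μm/a
2.4 μm/a falls in (1.3, 25] for carbon steel → category C2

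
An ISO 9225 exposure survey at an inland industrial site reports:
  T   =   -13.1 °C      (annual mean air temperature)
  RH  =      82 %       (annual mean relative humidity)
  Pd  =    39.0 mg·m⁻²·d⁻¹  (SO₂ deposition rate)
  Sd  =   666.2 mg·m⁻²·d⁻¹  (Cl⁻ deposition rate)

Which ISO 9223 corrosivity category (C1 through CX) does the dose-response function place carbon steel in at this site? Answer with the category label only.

carbon steel: T≤10 °C ⇒ hinge +0.150·(-13.1−10) = -3.4650
  Pd branch = 1.77·Pd^0.52·e^(0.02·RH+f) = 1.918 μm/a
  Sd branch = 0.102·Sd^0.62·e^(0.033·RH+0.04·T) = 50.92 μm/a
  r_corr = 1.918 + 50.92 = 52.83 μm/a
52.8 μm/a falls in (50, 80] for carbon steel → category C4

C4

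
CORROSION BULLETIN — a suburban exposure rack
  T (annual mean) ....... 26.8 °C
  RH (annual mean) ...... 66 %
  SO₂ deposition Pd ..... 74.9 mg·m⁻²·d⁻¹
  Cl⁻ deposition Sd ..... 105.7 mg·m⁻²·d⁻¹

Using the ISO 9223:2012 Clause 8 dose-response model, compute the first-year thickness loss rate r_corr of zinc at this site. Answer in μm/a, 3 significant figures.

zinc: f(T) = -0.071·(T−10) [T>10 °C] = -1.1928
  SO₂ term: 0.0129·74.9^0.44·exp(0.046·66-1.1928) = 0.5443
  Sd branch = 0.0175·Sd^0.57·e^(0.008·RH+0.085·T) = 4.125 μm/a
  r_corr = 0.5443 + 4.125 = 4.669 μm/a

r_corr = 4.67 μm/a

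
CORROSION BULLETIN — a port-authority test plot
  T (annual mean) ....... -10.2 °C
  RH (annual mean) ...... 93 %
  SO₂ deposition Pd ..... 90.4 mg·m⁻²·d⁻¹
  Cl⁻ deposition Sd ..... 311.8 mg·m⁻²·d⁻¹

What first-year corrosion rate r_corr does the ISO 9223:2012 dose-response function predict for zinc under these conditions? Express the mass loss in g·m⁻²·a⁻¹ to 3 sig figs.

zinc: f(T) = +0.038·(T−10) [T≤10 °C] = -0.7676
  Pd branch = 0.0129·Pd^0.44·e^(0.046·RH+f) = 3.132 μm/a
  Sd branch = 0.0175·Sd^0.57·e^(0.008·RH+0.085·T) = 0.4084 μm/a
  sum: 3.132 + 0.4084 → r_corr = 3.541 μm/a
Convert to mass loss: 3.541 μm/a × 7.14 g/cm³ = 25.28 g·m⁻²·a⁻¹

r_corr = 25.3 g·m⁻²·a⁻¹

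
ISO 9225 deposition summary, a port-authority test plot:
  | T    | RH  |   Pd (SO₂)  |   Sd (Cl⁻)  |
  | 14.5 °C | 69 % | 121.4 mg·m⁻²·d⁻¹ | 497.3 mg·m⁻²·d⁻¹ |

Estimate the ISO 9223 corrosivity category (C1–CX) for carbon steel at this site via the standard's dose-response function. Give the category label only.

C5

carbon steel: f(T) = -0.054·(T−10) [T>10 °C] = -0.2430
  SO₂ term: 1.77·121.4^0.52·exp(0.02·69-0.2430) = 66.92
  Cl⁻ term: 0.102·497.3^0.62·exp(0.033·69+0.04·14.5) = 83.42
  sum: 66.92 + 83.42 → r_corr = 150.3 μm/a
150 μm/a falls in (80, 200] for carbon steel → category C5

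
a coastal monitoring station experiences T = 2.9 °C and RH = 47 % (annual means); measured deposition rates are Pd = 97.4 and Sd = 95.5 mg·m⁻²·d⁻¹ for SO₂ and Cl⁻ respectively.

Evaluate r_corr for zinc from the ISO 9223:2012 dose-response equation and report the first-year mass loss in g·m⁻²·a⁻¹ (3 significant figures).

r_corr = 7.71 g·m⁻²·a⁻¹

zinc: temperature factor f = +0.038·(-7.1) = -0.2698
  sulphur-dioxide contribution → 0.6417 μm/a
  chloride contribution → 0.4385 μm/a
  total first-year rate 1.08 μm/a
Convert to mass loss: 1.08 μm/a × 7.14 g/cm³ = 7.713 g·m⁻²·a⁻¹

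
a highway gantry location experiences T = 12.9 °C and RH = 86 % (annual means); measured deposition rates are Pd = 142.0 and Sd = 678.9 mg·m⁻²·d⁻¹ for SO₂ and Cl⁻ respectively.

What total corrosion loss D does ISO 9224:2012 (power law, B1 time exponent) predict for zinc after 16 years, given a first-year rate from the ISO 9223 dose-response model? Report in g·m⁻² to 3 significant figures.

D(16) = 622 g·m⁻²

zinc: T>10 °C ⇒ hinge -0.071·(12.9−10) = -0.2059
  SO₂ term: 0.0129·142.0^0.44·exp(0.046·86-0.2059) = 4.856
  Cl⁻ term: 0.0175·678.9^0.57·exp(0.008·86+0.085·12.9) = 4.287
  r_corr = 4.856 + 4.287 = 9.143 μm/a
ISO 9224: D(t) = r_corr · t^b with b = 0.813 (zinc, B1)
  D(16) = 9.143 × 16^0.813 = 9.143 × 9.527 = 87.1 μm
  Mass loss = 87.1 μm × 7.14 g/cm³ = 621.9 g·m⁻²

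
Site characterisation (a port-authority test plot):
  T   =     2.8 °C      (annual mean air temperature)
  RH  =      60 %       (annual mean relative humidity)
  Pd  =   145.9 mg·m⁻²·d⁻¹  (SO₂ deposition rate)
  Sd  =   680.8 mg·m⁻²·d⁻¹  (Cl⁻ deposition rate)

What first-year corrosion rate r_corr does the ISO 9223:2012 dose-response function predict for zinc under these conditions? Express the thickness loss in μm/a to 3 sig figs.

zinc: temperature factor f = +0.038·(-7.2) = -0.2736
  SO₂ term: 0.0129·145.9^0.44·exp(0.046·60-0.2736) = 1.389
  Cl⁻ term: 0.0175·680.8^0.57·exp(0.008·60+0.085·2.8) = 1.478
  sum: 1.389 + 1.478 → r_corr = 2.867 μm/a

r_corr = 2.87 μm/a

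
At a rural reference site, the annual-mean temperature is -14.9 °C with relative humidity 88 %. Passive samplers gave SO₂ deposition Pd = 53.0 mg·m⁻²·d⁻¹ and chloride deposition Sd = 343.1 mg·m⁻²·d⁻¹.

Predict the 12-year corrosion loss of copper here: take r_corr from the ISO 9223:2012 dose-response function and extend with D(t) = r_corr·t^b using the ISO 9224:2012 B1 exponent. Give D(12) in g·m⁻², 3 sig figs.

copper: f(T) = +0.126·(T−10) [T≤10 °C] = -3.1374
  SO₂ term: 0.0053·53.0^0.26·exp(0.059·88-3.1374) = 0.1161
  Cl⁻ term: 0.01025·343.1^0.27·exp(0.036·88+0.049·-14.9) = 0.5676
  sum: 0.1161 + 0.5676 → r_corr = 0.6837 μm/a
ISO 9224: D(t) = r_corr · t^b with b = 0.667 (copper, B1)
  D(12) = 0.6837 × 12^0.667 = 0.6837 × 5.246 = 3.587 μm
  Mass loss = 3.587 μm × 8.96 g/cm³ = 32.14 g·m⁻²

D(12) = 32.1 g·m⁻²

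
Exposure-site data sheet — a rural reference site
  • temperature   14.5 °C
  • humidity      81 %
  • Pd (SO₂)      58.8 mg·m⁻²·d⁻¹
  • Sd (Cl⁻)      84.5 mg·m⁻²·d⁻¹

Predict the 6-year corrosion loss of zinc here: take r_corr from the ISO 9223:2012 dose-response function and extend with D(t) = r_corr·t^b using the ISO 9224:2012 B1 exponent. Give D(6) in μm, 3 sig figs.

zinc: f(T) = -0.071·(T−10) [T>10 °C] = -0.3195
  SO₂ term: 0.0129·58.8^0.44·exp(0.046·81-0.3195) = 2.336
  Sd branch = 0.0175·Sd^0.57·e^(0.008·RH+0.085·T) = 1.439 μm/a
  sum: 2.336 + 1.439 → r_corr = 3.775 μm/a
Long-term exponent b (ISO 9224 Table 2, B1) = 0.813
  D(6) = 3.775 × 6^0.813 = 3.775 × 4.292 = 16.2 μm

D(6) = 16.2 μm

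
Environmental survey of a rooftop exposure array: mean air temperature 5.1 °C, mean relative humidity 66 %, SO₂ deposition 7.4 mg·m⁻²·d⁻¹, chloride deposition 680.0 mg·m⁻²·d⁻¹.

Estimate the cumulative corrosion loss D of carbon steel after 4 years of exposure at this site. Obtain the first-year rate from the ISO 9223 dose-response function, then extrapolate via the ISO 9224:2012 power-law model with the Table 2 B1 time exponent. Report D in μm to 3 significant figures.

D(4) = 149 μm

carbon steel: f(T) = +0.150·(T−10) [T≤10 °C] = -0.7350
  Pd branch = 1.77·Pd^0.52·e^(0.02·RH+f) = 8.996 μm/a
  Sd branch = 0.102·Sd^0.62·e^(0.033·RH+0.04·T) = 62.99 μm/a
  r_corr = 8.996 + 62.99 = 71.98 μm/a
ISO 9224: D(t) = r_corr · t^b with b = 0.523 (carbon steel, B1)
  D(4) = 71.98 × 4^0.523 = 71.98 × 2.065 = 148.6 μm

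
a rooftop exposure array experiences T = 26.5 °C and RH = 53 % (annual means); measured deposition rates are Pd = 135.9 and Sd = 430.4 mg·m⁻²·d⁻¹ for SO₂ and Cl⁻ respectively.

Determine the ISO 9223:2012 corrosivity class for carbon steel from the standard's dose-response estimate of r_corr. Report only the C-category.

C5

carbon steel: f(T) = -0.054·(T−10) [T>10 °C] = -0.8910
  SO₂ term: 1.77·135.9^0.52·exp(0.02·53-0.8910) = 26.96
  Sd branch = 0.102·Sd^0.62·e^(0.033·RH+0.04·T) = 72.7 μm/a
  sum: 26.96 + 72.7 → r_corr = 99.66 μm/a
ISO 9223 Table 2 (carbon steel): 80 < 99.7 ≤ 200 μm/a ⇒ C5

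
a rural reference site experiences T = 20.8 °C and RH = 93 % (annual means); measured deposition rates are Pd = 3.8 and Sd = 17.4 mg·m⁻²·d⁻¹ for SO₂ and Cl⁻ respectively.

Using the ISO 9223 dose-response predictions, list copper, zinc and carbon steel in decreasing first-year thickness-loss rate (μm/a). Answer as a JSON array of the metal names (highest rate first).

copper: f(T) = -0.080·(T−10) [T>10 °C] = -0.8640
  sulphur-dioxide contribution → 0.7634 μm/a
  chloride contribution → 1.747 μm/a
  total first-year rate 2.511 μm/a
zinc: f(T) = -0.071·(T−10) [T>10 °C] = -0.7668
  sulphur-dioxide contribution → 0.7773 μm/a
  chloride contribution → 1.099 μm/a
  total first-year rate 1.877 μm/a
carbon steel: temperature factor f = -0.054·(10.8) = -0.5832
  sulphur-dioxide contribution → 12.7 μm/a
  chloride contribution → 29.64 μm/a
  total first-year rate 42.35 μm/a
Ordering by μm/a: carbon steel (42.3) > copper (2.51) > zinc (1.88)

["carbon steel", "copper", "zinc"]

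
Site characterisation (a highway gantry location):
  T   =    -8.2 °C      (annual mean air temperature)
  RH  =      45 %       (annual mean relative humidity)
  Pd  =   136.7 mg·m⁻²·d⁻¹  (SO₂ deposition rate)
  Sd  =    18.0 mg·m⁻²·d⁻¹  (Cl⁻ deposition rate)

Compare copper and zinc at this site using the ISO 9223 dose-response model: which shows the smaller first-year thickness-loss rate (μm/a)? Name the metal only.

copper

copper: temperature factor f = +0.126·(-18.2) = -2.2932
  SO₂ term: 0.0053·136.7^0.26·exp(0.059·45-2.2932) = 0.02733
  Sd branch = 0.01025·Sd^0.27·e^(0.036·RH+0.049·T) = 0.07563 μm/a
  r_corr = 0.02733 + 0.07563 = 0.103 μm/a
zinc: temperature factor f = +0.038·(-18.2) = -0.6916
  SO₂ term: 0.0129·136.7^0.44·exp(0.046·45-0.6916) = 0.4456
  Sd branch = 0.0175·Sd^0.57·e^(0.008·RH+0.085·T) = 0.06489 μm/a
  r_corr = 0.4456 + 0.06489 = 0.5105 μm/a
Ordering by μm/a: zinc (0.511) > copper (0.103)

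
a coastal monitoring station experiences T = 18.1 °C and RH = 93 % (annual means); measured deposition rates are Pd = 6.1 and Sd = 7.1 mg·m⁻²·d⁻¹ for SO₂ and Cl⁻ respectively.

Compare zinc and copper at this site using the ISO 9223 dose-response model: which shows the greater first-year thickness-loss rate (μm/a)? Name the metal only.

zinc: T>10 °C ⇒ hinge -0.071·(18.1−10) = -0.5751
  SO₂ term: 0.0129·6.1^0.44·exp(0.046·93-0.5751) = 1.16
  Cl⁻ term: 0.0175·7.1^0.57·exp(0.008·93+0.085·18.1) = 0.5242
  r_corr = 1.16 + 0.5242 = 1.684 μm/a
copper: f(T) = -0.080·(T−10) [T>10 °C] = -0.6480
  SO₂ term: 0.0053·6.1^0.26·exp(0.059·93-0.6480) = 1.072
  Cl⁻ term: 0.01025·7.1^0.27·exp(0.036·93+0.049·18.1) = 1.202
  r_corr = 1.072 + 1.202 = 2.273 μm/a
Ordering by μm/a: copper (2.27) > zinc (1.68)

copper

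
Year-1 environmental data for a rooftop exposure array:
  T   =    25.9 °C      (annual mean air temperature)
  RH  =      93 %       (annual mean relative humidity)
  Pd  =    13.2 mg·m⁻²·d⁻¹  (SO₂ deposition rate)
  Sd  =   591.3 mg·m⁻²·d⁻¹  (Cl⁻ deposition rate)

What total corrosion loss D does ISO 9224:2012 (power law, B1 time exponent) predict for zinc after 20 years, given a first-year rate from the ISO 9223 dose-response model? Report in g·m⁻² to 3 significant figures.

D(20) = 1.11e+03 g·m⁻²

zinc: f(T) = -0.071·(T−10) [T>10 °C] = -1.1289
  sulphur-dioxide contribution → 0.936 μm/a
  chloride contribution → 12.65 μm/a
  total first-year rate 13.59 μm/a
Power-law: D(20) = r_corr · 20^0.813
  D(20) = 13.59 × 20^0.813 = 13.59 × 11.42 = 155.2 μm
  Mass loss = 155.2 μm × 7.14 g/cm³ = 1108 g·m⁻²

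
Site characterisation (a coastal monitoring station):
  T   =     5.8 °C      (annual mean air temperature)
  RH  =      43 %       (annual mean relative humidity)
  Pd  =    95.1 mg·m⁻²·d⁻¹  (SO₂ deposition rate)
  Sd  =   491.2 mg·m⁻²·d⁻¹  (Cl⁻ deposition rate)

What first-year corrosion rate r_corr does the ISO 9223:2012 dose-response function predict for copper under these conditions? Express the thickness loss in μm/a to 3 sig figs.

r_corr = 0.470 μm/a

copper: T≤10 °C ⇒ hinge +0.126·(5.8−10) = -0.5292
  sulphur-dioxide contribution → 0.129 μm/a
  chloride contribution → 0.3413 μm/a
  ⇒ r_corr(copper) = 0.4703 μm/a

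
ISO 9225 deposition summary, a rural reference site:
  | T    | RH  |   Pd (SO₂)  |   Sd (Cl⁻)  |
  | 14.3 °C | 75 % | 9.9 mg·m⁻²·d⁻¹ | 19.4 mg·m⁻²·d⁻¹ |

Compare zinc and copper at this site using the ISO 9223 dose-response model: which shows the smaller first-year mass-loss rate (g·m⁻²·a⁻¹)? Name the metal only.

zinc: f(T) = -0.071·(T−10) [T>10 °C] = -0.3053
  SO₂ term: 0.0129·9.9^0.44·exp(0.046·75-0.3053) = 0.8211
  Sd branch = 0.0175·Sd^0.57·e^(0.008·RH+0.085·T) = 0.5828 μm/a
  r_corr = 0.8211 + 0.5828 = 1.404 μm/a
  mass loss = 1.404 μm/a × 7.14 g/cm³ = 10.02 g·m⁻²·a⁻¹
copper: f(T) = -0.080·(T−10) [T>10 °C] = -0.3440
  SO₂ term: 0.0053·9.9^0.26·exp(0.059·75-0.3440) = 0.5695
  Cl⁻ term: 0.01025·19.4^0.27·exp(0.036·75+0.049·14.3) = 0.6844
  r_corr = 0.5695 + 0.6844 = 1.254 μm/a
  mass loss = 1.254 μm/a × 8.96 g/cm³ = 11.24 g·m⁻²·a⁻¹
Ordering by g·m⁻²·a⁻¹: copper (11.2) > zinc (10)

zinc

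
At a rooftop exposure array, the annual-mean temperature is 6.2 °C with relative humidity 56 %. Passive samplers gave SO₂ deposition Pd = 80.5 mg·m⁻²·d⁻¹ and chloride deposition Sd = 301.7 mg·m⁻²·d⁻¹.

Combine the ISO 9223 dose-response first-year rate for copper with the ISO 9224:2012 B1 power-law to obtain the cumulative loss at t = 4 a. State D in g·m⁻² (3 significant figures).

copper: f(T) = +0.126·(T−10) [T≤10 °C] = -0.4788
  Pd branch = 0.0053·Pd^0.26·e^(0.059·RH+f) = 0.2797 μm/a
  Cl⁻ term: 0.01025·301.7^0.27·exp(0.036·56+0.049·6.2) = 0.4872
  sum: 0.2797 + 0.4872 → r_corr = 0.7669 μm/a
Power-law: D(4) = r_corr · 4^0.667
  D(4) = 0.7669 × 4^0.667 = 0.7669 × 2.521 = 1.933 μm
  Mass loss = 1.933 μm × 8.96 g/cm³ = 17.32 g·m⁻²

D(4) = 17.3 g·m⁻²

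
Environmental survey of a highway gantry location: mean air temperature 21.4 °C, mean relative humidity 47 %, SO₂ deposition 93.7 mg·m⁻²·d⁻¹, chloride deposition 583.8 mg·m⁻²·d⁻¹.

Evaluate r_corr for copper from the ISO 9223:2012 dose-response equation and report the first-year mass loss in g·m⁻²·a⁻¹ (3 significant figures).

copper: f(T) = -0.080·(T−10) [T>10 °C] = -0.9120
  Pd branch = 0.0053·Pd^0.26·e^(0.059·RH+f) = 0.111 μm/a
  Sd branch = 0.01025·Sd^0.27·e^(0.036·RH+0.049·T) = 0.8868 μm/a
  r_corr = 0.111 + 0.8868 = 0.9978 μm/a
Convert to mass loss: 0.9978 μm/a × 8.96 g/cm³ = 8.94 g·m⁻²·a⁻¹

r_corr = 8.94 g·m⁻²·a⁻¹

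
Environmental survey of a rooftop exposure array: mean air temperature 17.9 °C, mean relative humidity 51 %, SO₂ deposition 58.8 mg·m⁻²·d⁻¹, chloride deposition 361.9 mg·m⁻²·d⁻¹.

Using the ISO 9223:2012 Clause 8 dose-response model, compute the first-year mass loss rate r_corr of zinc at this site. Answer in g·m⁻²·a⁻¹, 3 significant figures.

zinc: f(T) = -0.071·(T−10) [T>10 °C] = -0.5609
  sulphur-dioxide contribution → 0.4617 μm/a
  chloride contribution → 3.463 μm/a
  ⇒ r_corr(zinc) = 3.924 μm/a
Convert to mass loss: 3.924 μm/a × 7.14 g/cm³ = 28.02 g·m⁻²·a⁻¹

r_corr = 28.0 g·m⁻²·a⁻¹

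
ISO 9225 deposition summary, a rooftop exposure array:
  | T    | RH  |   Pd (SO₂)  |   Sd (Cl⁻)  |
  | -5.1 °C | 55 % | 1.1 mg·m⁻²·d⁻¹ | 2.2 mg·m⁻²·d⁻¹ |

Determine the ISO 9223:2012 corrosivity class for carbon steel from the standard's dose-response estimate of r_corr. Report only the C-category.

carbon steel: temperature factor f = +0.150·(-15.1) = -2.2650
  SO₂ term: 1.77·1.1^0.52·exp(0.02·55-2.2650) = 0.5802
  Cl⁻ term: 0.102·2.2^0.62·exp(0.033·55+0.04·-5.1) = 0.8328
  sum: 0.5802 + 0.8328 → r_corr = 1.413 μm/a
1.41 μm/a falls in (1.3, 25] for carbon steel → category C2

C2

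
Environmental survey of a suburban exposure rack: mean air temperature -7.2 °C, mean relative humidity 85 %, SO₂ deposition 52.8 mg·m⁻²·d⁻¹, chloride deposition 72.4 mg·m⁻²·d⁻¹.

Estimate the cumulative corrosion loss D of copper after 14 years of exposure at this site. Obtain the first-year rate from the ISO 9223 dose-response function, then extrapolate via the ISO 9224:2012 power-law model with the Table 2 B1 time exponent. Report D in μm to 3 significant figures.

copper: temperature factor f = +0.126·(-17.2) = -2.1672
  SO₂ term: 0.0053·52.8^0.26·exp(0.059·85-2.1672) = 0.2564
  Sd branch = 0.01025·Sd^0.27·e^(0.036·RH+0.049·T) = 0.4882 μm/a
  sum: 0.2564 + 0.4882 → r_corr = 0.7446 μm/a
Power-law: D(14) = r_corr · 14^0.667
  D(14) = 0.7446 × 14^0.667 = 0.7446 × 5.814 = 4.329 μm

D(14) = 4.33 μm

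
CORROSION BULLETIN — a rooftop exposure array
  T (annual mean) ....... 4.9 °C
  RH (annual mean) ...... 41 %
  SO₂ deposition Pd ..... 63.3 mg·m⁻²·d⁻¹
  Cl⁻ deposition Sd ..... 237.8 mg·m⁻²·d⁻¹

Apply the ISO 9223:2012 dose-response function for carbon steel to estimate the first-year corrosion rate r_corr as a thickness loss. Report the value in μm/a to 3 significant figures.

carbon steel: f(T) = +0.150·(T−10) [T≤10 °C] = -0.7650
  sulphur-dioxide contribution → 16.17 μm/a
  chloride contribution → 14.27 μm/a
  total first-year rate 30.44 μm/a

r_corr = 30.4 μm/a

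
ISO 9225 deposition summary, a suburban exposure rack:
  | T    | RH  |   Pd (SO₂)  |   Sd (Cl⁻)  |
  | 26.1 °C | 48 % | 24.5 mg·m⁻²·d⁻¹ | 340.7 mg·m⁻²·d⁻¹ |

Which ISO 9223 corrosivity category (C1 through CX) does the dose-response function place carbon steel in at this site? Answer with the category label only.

carbon steel: T>10 °C ⇒ hinge -0.054·(26.1−10) = -0.8694
  Pd branch = 1.77·Pd^0.52·e^(0.02·RH+f) = 10.23 μm/a
  Sd branch = 0.102·Sd^0.62·e^(0.033·RH+0.04·T) = 52.48 μm/a
  sum: 10.23 + 52.48 → r_corr = 62.71 μm/a
62.7 μm/a falls in (50, 80] for carbon steel → category C4

C4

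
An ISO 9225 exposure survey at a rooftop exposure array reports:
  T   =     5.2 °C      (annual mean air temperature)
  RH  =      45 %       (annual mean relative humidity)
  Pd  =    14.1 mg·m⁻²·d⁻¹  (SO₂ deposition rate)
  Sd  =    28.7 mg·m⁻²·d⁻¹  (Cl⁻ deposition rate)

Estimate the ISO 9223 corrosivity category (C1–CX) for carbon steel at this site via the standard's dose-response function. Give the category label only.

C2

carbon steel: temperature factor f = +0.150·(-4.8) = -0.7200
  Pd branch = 1.77·Pd^0.52·e^(0.02·RH+f) = 8.39 μm/a
  Cl⁻ term: 0.102·28.7^0.62·exp(0.033·45+0.04·5.2) = 4.444
  sum: 8.39 + 4.444 → r_corr = 12.83 μm/a
12.8 μm/a falls in (1.3, 25] for carbon steel → category C2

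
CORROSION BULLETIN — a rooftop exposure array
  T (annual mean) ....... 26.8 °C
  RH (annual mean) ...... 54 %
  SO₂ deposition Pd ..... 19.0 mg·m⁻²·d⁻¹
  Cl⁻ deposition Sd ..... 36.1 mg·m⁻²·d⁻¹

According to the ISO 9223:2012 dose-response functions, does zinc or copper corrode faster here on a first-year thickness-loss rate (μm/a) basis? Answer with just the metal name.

zinc

zinc: T>10 °C ⇒ hinge -0.071·(26.8−10) = -1.1928
  SO₂ term: 0.0129·19.0^0.44·exp(0.046·54-1.1928) = 0.1714
  Sd branch = 0.0175·Sd^0.57·e^(0.008·RH+0.085·T) = 2.031 μm/a
  sum: 0.1714 + 2.031 → r_corr = 2.203 μm/a
copper: f(T) = -0.080·(T−10) [T>10 °C] = -1.3440
  SO₂ term: 0.0053·19.0^0.26·exp(0.059·54-1.3440) = 0.0719
  Cl⁻ term: 0.01025·36.1^0.27·exp(0.036·54+0.049·26.8) = 0.7012
  r_corr = 0.0719 + 0.7012 = 0.7731 μm/a
Ordering by μm/a: zinc (2.2) > copper (0.773)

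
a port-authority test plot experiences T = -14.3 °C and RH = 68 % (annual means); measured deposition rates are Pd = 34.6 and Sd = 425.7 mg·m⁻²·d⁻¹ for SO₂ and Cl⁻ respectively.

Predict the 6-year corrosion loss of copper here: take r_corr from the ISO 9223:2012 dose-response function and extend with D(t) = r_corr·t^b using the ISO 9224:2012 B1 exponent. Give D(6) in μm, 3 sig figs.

copper: T≤10 °C ⇒ hinge +0.126·(-14.3−10) = -3.0618
  Pd branch = 0.0053·Pd^0.26·e^(0.059·RH+f) = 0.03444 μm/a
  Sd branch = 0.01025·Sd^0.27·e^(0.036·RH+0.049·T) = 0.3016 μm/a
  sum: 0.03444 + 0.3016 → r_corr = 0.336 μm/a
Power-law: D(6) = r_corr · 6^0.667
  D(6) = 0.336 × 6^0.667 = 0.336 × 3.304 = 1.11 μm

D(6) = 1.11 μm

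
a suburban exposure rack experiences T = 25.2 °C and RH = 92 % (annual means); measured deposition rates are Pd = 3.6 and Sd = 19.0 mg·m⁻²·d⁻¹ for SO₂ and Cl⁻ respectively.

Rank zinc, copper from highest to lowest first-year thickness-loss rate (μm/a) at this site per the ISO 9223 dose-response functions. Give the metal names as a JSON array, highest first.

zinc: temperature factor f = -0.071·(15.2) = -1.0792
  Pd branch = 0.0129·Pd^0.44·e^(0.046·RH+f) = 0.5304 μm/a
  Sd branch = 0.0175·Sd^0.57·e^(0.008·RH+0.085·T) = 1.667 μm/a
  sum: 0.5304 + 1.667 → r_corr = 2.197 μm/a
copper: f(T) = -0.080·(T−10) [T>10 °C] = -1.2160
  Pd branch = 0.0053·Pd^0.26·e^(0.059·RH+f) = 0.4991 μm/a
  Sd branch = 0.01025·Sd^0.27·e^(0.036·RH+0.049·T) = 2.141 μm/a
  r_corr = 0.4991 + 2.141 = 2.64 μm/a
Ordering by μm/a: copper (2.64) > zinc (2.2)

["copper", "zinc"]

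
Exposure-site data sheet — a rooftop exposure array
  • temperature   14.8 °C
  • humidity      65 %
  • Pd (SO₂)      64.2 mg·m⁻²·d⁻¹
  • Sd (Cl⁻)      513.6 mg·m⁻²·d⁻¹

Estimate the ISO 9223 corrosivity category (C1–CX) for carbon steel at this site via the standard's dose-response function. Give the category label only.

C5

carbon steel: temperature factor f = -0.054·(4.8) = -0.2592
  Pd branch = 1.77·Pd^0.52·e^(0.02·RH+f) = 43.64 μm/a
  Sd branch = 0.102·Sd^0.62·e^(0.033·RH+0.04·T) = 75.48 μm/a
  r_corr = 43.64 + 75.48 = 119.1 μm/a
ISO 9223 Table 2 (carbon steel): 80 < 119 ≤ 200 μm/a ⇒ C5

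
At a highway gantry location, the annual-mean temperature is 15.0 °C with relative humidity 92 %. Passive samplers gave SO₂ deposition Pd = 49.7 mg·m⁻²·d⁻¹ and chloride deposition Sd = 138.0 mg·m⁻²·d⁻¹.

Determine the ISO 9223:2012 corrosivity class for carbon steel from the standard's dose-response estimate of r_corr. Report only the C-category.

C5

carbon steel: temperature factor f = -0.054·(5.0) = -0.2700
  Pd branch = 1.77·Pd^0.52·e^(0.02·RH+f) = 64.85 μm/a
  Cl⁻ term: 0.102·138.0^0.62·exp(0.033·92+0.04·15.0) = 82.11
  sum: 64.85 + 82.11 → r_corr = 147 μm/a
147 μm/a falls in (80, 200] for carbon steel → category C5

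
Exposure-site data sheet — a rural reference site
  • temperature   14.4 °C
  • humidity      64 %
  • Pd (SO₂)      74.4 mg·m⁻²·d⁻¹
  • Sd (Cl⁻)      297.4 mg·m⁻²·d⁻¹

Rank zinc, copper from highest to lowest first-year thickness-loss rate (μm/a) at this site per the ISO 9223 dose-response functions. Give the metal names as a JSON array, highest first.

["zinc", "copper"]

zinc: f(T) = -0.071·(T−10) [T>10 °C] = -0.3124
  Pd branch = 0.0129·Pd^0.44·e^(0.046·RH+f) = 1.194 μm/a
  Cl⁻ term: 0.0175·297.4^0.57·exp(0.008·64+0.085·14.4) = 2.551
  r_corr = 1.194 + 2.551 = 3.745 μm/a
copper: f(T) = -0.080·(T−10) [T>10 °C] = -0.3520
  Pd branch = 0.0053·Pd^0.26·e^(0.059·RH+f) = 0.4988 μm/a
  Cl⁻ term: 0.01025·297.4^0.27·exp(0.036·64+0.049·14.4) = 0.9673
  sum: 0.4988 + 0.9673 → r_corr = 1.466 μm/a
Ordering by μm/a: zinc (3.75) > copper (1.47)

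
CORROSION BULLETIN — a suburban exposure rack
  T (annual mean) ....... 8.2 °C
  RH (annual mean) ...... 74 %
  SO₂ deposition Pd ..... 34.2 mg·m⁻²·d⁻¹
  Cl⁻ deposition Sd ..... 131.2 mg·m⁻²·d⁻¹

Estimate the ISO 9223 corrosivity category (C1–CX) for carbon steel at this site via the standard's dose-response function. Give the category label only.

C4

carbon steel: T≤10 °C ⇒ hinge +0.150·(8.2−10) = -0.2700
  sulphur-dioxide contribution → 37.25 μm/a
  chloride contribution → 33.47 μm/a
  ⇒ r_corr(carbon steel) = 70.73 μm/a
Category bounds: 50…80 μm/a bracket r_corr ⇒ C4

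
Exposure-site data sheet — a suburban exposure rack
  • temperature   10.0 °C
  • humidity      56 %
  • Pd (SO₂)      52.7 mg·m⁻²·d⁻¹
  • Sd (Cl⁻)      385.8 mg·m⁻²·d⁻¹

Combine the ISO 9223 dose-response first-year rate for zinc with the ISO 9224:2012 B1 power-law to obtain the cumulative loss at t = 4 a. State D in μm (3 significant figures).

D(4) = 8.89 μm

zinc: T≤10 °C ⇒ hinge +0.038·(10.0−10) = +0.0000
  sulphur-dioxide contribution → 0.9704 μm/a
  chloride contribution → 1.91 μm/a
  total first-year rate 2.88 μm/a
Long-term exponent b (ISO 9224 Table 2, B1) = 0.813
  D(4) = 2.88 × 4^0.813 = 2.88 × 3.087 = 8.89 μm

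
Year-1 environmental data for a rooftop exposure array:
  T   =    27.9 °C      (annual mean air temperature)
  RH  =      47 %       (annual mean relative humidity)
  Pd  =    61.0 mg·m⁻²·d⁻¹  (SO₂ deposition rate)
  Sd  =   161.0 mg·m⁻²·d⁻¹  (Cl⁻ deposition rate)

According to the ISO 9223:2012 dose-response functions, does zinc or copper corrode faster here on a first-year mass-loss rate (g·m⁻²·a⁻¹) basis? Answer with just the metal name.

zinc: f(T) = -0.071·(T−10) [T>10 °C] = -1.2709
  SO₂ term: 0.0129·61.0^0.44·exp(0.046·47-1.2709) = 0.1919
  Sd branch = 0.0175·Sd^0.57·e^(0.008·RH+0.085·T) = 4.945 μm/a
  sum: 0.1919 + 4.945 → r_corr = 5.137 μm/a
  mass loss = 5.137 μm/a × 7.14 g/cm³ = 36.68 g·m⁻²·a⁻¹
copper: T>10 °C ⇒ hinge -0.080·(27.9−10) = -1.4320
  Pd branch = 0.0053·Pd^0.26·e^(0.059·RH+f) = 0.059 μm/a
  Cl⁻ term: 0.01025·161.0^0.27·exp(0.036·47+0.049·27.9) = 0.8612
  sum: 0.059 + 0.8612 → r_corr = 0.9202 μm/a
  mass loss = 0.9202 μm/a × 8.96 g/cm³ = 8.245 g·m⁻²·a⁻¹
Ordering by g·m⁻²·a⁻¹: zinc (36.7) > copper (8.25)

zinc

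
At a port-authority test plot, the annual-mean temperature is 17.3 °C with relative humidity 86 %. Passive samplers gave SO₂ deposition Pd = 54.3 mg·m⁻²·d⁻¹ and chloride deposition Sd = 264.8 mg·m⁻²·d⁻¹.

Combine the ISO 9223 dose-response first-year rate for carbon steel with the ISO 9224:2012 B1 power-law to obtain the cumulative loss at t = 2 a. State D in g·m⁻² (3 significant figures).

D(2) = 1.85e+03 g·m⁻²

carbon steel: T>10 °C ⇒ hinge -0.054·(17.3−10) = -0.3942
  SO₂ term: 1.77·54.3^0.52·exp(0.02·86-0.3942) = 53.19
  Sd branch = 0.102·Sd^0.62·e^(0.033·RH+0.04·T) = 110.6 μm/a
  sum: 53.19 + 110.6 → r_corr = 163.8 μm/a
Long-term exponent b (ISO 9224 Table 2, B1) = 0.523
  D(2) = 163.8 × 2^0.523 = 163.8 × 1.437 = 235.4 μm
  Mass loss = 235.4 μm × 7.85 g/cm³ = 1848 g·m⁻²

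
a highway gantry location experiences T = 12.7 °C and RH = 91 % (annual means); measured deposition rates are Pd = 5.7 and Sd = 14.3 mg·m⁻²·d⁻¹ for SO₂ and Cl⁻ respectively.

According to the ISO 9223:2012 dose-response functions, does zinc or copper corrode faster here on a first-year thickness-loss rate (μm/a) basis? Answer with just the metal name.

copper

zinc: temperature factor f = -0.071·(2.7) = -0.1917
  SO₂ term: 0.0129·5.7^0.44·exp(0.046·91-0.1917) = 1.506
  Sd branch = 0.0175·Sd^0.57·e^(0.008·RH+0.085·T) = 0.4859 μm/a
  sum: 1.506 + 0.4859 → r_corr = 1.992 μm/a
copper: temperature factor f = -0.080·(2.7) = -0.2160
  SO₂ term: 0.0053·5.7^0.26·exp(0.059·91-0.2160) = 1.441
  Cl⁻ term: 0.01025·14.3^0.27·exp(0.036·91+0.049·12.7) = 1.037
  sum: 1.441 + 1.037 → r_corr = 2.478 μm/a
Ordering by μm/a: copper (2.48) > zinc (1.99)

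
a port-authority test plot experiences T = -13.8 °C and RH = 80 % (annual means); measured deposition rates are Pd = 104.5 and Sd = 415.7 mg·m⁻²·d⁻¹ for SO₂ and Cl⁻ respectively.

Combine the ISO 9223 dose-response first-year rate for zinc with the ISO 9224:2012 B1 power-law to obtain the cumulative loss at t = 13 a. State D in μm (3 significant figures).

D(13) = 15.5 μm

zinc: T≤10 °C ⇒ hinge +0.038·(-13.8−10) = -0.9044
  SO₂ term: 0.0129·104.5^0.44·exp(0.046·80-0.9044) = 1.601
  Cl⁻ term: 0.0175·415.7^0.57·exp(0.008·80+0.085·-13.8) = 0.3193
  sum: 1.601 + 0.3193 → r_corr = 1.92 μm/a
ISO 9224: D(t) = r_corr · t^b with b = 0.813 (zinc, B1)
  D(13) = 1.92 × 13^0.813 = 1.92 × 8.047 = 15.45 μm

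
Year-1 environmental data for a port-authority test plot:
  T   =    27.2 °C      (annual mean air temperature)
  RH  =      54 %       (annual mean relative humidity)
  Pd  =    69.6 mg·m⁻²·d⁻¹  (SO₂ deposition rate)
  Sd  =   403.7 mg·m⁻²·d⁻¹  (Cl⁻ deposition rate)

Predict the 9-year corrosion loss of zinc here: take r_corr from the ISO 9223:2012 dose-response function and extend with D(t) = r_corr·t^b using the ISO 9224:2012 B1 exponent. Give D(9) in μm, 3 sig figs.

zinc: temperature factor f = -0.071·(17.2) = -1.2212
  Pd branch = 0.0129·Pd^0.44·e^(0.046·RH+f) = 0.295 μm/a
  Cl⁻ term: 0.0175·403.7^0.57·exp(0.008·54+0.085·27.2) = 8.321
  r_corr = 0.295 + 8.321 = 8.616 μm/a
ISO 9224: D(t) = r_corr · t^b with b = 0.813 (zinc, B1)
  D(9) = 8.616 × 9^0.813 = 8.616 × 5.968 = 51.42 μm

D(9) = 51.4 μm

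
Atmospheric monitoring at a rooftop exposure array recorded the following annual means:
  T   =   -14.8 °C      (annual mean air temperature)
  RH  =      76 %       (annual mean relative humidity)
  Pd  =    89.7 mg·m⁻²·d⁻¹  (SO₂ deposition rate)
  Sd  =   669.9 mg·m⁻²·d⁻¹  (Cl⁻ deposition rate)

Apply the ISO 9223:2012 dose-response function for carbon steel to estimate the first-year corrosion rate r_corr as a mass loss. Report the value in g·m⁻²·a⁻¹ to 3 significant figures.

carbon steel: f(T) = +0.150·(T−10) [T≤10 °C] = -3.7200
  Pd branch = 1.77·Pd^0.52·e^(0.02·RH+f) = 2.032 μm/a
  Sd branch = 0.102·Sd^0.62·e^(0.033·RH+0.04·T) = 39.16 μm/a
  r_corr = 2.032 + 39.16 = 41.19 μm/a
Convert to mass loss: 41.19 μm/a × 7.85 g/cm³ = 323.4 g·m⁻²·a⁻¹

r_corr = 323 g·m⁻²·a⁻¹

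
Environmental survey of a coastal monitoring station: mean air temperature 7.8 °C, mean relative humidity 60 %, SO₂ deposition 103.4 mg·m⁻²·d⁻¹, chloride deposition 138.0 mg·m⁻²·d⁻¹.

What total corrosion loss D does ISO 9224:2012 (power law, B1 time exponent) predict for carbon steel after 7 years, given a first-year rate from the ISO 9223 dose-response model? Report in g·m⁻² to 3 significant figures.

carbon steel: T≤10 °C ⇒ hinge +0.150·(7.8−10) = -0.3300
  Pd branch = 1.77·Pd^0.52·e^(0.02·RH+f) = 47.14 μm/a
  Sd branch = 0.102·Sd^0.62·e^(0.033·RH+0.04·T) = 21.42 μm/a
  r_corr = 47.14 + 21.42 = 68.55 μm/a
Long-term exponent b (ISO 9224 Table 2, B1) = 0.523
  D(7) = 68.55 × 7^0.523 = 68.55 × 2.767 = 189.7 μm
  Mass loss = 189.7 μm × 7.85 g/cm³ = 1489 g·m⁻²

D(7) = 1.49e+03 g·m⁻²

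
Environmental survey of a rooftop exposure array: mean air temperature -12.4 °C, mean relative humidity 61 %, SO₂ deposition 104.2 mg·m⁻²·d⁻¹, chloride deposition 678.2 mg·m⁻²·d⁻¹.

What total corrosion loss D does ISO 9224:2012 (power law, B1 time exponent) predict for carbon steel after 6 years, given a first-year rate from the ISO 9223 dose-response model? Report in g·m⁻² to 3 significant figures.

carbon steel: temperature factor f = +0.150·(-22.4) = -3.3600
  sulphur-dioxide contribution → 2.333 μm/a
  chloride contribution → 26.48 μm/a
  total first-year rate 28.81 μm/a
Power-law: D(6) = r_corr · 6^0.523
  D(6) = 28.81 × 6^0.523 = 28.81 × 2.553 = 73.54 μm
  Mass loss = 73.54 μm × 7.85 g/cm³ = 577.3 g·m⁻²

D(6) = 577 g·m⁻²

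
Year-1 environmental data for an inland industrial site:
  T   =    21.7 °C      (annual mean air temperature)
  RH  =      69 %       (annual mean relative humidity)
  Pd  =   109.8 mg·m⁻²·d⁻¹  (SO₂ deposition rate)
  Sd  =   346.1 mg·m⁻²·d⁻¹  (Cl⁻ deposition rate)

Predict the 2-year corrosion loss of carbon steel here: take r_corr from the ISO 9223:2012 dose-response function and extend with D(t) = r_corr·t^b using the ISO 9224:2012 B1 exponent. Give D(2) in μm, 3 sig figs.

D(2) = 190 μm

carbon steel: temperature factor f = -0.054·(11.7) = -0.6318
  SO₂ term: 1.77·109.8^0.52·exp(0.02·69-0.6318) = 43.06
  Cl⁻ term: 0.102·346.1^0.62·exp(0.033·69+0.04·21.7) = 88.87
  sum: 43.06 + 88.87 → r_corr = 131.9 μm/a
Long-term exponent b (ISO 9224 Table 2, B1) = 0.523
  D(2) = 131.9 × 2^0.523 = 131.9 × 1.437 = 189.6 μm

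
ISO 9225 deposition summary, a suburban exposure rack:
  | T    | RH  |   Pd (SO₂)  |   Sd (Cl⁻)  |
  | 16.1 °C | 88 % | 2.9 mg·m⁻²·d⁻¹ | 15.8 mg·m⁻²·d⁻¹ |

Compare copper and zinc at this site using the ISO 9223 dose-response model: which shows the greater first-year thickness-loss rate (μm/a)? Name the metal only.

copper: f(T) = -0.080·(T−10) [T>10 °C] = -0.4880
  sulphur-dioxide contribution → 0.7717 μm/a
  chloride contribution → 1.129 μm/a
  total first-year rate 1.901 μm/a
zinc: temperature factor f = -0.071·(6.1) = -0.4331
  sulphur-dioxide contribution → 0.7656 μm/a
  chloride contribution → 0.6704 μm/a
  ⇒ r_corr(zinc) = 1.436 μm/a
Ordering by μm/a: copper (1.9) > zinc (1.44)

copper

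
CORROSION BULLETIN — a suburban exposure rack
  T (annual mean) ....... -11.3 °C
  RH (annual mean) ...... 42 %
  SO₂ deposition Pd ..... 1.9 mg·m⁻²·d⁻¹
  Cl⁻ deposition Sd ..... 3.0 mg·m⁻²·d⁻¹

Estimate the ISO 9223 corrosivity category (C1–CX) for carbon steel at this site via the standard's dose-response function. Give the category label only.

C1

carbon steel: temperature factor f = +0.150·(-21.3) = -3.1950
  SO₂ term: 1.77·1.9^0.52·exp(0.02·42-3.1950) = 0.2345
  Sd branch = 0.102·Sd^0.62·e^(0.033·RH+0.04·T) = 0.5129 μm/a
  sum: 0.2345 + 0.5129 → r_corr = 0.7474 μm/a
0.747 μm/a falls in (0, 1.3] for carbon steel → category C1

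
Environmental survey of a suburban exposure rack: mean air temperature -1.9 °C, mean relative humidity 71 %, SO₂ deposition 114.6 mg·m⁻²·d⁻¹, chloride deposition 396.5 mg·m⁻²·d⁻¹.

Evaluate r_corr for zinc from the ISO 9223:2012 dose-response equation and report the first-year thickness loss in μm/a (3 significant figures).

r_corr = 2.53 μm/a

zinc: T≤10 °C ⇒ hinge +0.038·(-1.9−10) = -0.4522
  sulphur-dioxide contribution → 1.732 μm/a
  chloride contribution → 0.7954 μm/a
  ⇒ r_corr(zinc) = 2.528 μm/a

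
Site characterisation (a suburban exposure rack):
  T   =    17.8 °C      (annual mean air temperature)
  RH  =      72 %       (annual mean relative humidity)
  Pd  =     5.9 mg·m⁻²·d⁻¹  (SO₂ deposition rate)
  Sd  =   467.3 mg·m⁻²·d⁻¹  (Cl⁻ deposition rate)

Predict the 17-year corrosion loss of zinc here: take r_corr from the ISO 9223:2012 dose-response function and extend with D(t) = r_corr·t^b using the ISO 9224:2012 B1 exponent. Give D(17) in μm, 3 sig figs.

zinc: temperature factor f = -0.071·(7.8) = -0.5538
  Pd branch = 0.0129·Pd^0.44·e^(0.046·RH+f) = 0.4443 μm/a
  Sd branch = 0.0175·Sd^0.57·e^(0.008·RH+0.085·T) = 4.698 μm/a
  r_corr = 0.4443 + 4.698 = 5.143 μm/a
ISO 9224: D(t) = r_corr · t^b with b = 0.813 (zinc, B1)
  D(17) = 5.143 × 17^0.813 = 5.143 × 10.01 = 51.47 μm

D(17) = 51.5 μm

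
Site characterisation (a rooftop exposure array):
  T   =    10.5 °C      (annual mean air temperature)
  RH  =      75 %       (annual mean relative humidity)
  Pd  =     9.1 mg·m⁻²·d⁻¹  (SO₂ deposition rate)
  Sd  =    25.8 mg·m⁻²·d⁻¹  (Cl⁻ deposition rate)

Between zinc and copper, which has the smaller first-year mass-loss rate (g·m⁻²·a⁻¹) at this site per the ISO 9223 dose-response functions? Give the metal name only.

zinc

zinc: f(T) = -0.071·(T−10) [T>10 °C] = -0.0355
  SO₂ term: 0.0129·9.1^0.44·exp(0.046·75-0.0355) = 1.036
  Cl⁻ term: 0.0175·25.8^0.57·exp(0.008·75+0.085·10.5) = 0.4964
  sum: 1.036 + 0.4964 → r_corr = 1.533 μm/a
  mass loss = 1.533 μm/a × 7.14 g/cm³ = 10.94 g·m⁻²·a⁻¹
copper: T>10 °C ⇒ hinge -0.080·(10.5−10) = -0.0400
  Pd branch = 0.0053·Pd^0.26·e^(0.059·RH+f) = 0.7551 μm/a
  Cl⁻ term: 0.01025·25.8^0.27·exp(0.036·75+0.049·10.5) = 0.6136
  sum: 0.7551 + 0.6136 → r_corr = 1.369 μm/a
  mass loss = 1.369 μm/a × 8.96 g/cm³ = 12.26 g·m⁻²·a⁻¹
Ordering by g·m⁻²·a⁻¹: copper (12.3) > zinc (10.9)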